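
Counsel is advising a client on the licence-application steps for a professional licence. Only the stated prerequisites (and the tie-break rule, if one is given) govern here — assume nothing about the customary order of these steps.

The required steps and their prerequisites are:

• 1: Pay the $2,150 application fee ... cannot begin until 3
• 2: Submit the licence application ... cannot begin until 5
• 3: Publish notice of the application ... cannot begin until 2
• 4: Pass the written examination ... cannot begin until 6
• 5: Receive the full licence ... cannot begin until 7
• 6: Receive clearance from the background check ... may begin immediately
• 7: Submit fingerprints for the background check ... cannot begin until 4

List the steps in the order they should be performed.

6, 4, 7, 5, 2, 3, 1

Only 6 has no prerequisites, so it is first.
4 is the only step now ready → 4.
7 needed 4, now all done → 7.
5 needed 7, now all done → 5.
2 needed 5, now all done → 2.
Next only 3 has its prerequisites met → 3.
1 needed 3, now all done → 1.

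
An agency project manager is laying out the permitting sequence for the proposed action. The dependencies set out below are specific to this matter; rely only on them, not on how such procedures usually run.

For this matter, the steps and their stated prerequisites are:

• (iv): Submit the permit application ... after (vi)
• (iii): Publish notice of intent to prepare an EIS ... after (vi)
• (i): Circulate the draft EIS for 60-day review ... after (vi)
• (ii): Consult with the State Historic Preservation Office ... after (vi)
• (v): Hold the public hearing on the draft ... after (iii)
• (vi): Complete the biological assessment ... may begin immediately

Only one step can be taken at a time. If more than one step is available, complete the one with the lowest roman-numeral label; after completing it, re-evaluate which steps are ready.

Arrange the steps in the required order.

(vi), (i), (ii), (iii), (iv), (v)

Only (vi) has no prerequisites, so it is first.
Ready: (i), (ii), (iii) and (iv). (i) has the earlier label → (i).
Ready: (ii), (iii) and (iv). (ii) has the earlier label → (ii).
(iii) and (iv) are both available; (iii) has the earlier label → (iii).
(v) now also ready, so the ready set is {(iv), (v)}; (iv) has the earlier label → (iv).
Next only (v) has its prerequisites met → (v).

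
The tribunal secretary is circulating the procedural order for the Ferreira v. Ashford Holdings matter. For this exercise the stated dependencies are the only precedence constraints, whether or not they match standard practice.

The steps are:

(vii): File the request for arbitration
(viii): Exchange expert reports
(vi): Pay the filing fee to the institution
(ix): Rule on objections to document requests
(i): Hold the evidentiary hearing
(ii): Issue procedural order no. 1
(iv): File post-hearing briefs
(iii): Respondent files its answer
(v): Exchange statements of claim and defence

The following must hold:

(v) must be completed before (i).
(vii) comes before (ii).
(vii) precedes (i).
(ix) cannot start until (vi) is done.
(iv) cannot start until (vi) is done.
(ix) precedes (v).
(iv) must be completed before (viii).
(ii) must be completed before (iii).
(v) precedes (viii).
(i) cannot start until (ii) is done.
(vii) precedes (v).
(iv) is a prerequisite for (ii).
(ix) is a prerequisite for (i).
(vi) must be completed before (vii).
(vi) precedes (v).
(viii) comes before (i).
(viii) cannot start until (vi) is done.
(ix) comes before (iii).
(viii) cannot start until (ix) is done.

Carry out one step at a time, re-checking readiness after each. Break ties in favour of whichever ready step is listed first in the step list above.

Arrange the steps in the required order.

(vi) has no prerequisites → (vi) first.
Ready: (vii), (ix) and (iv). (vii) is listed earlier → (vii).
(ix) and (iv) are both available; (ix) is listed earlier → (ix).
(iv) and (v) are both available; (iv) is listed earlier → (iv).
(ii) now also ready, so the ready set is {(ii), (v)}; (ii) is listed earlier → (ii).
(iii) now also ready, so the ready set is {(iii), (v)}; (iii) is listed earlier → (iii).
(v) needed (vii), (vi) and (ix), now all done → (v).
Next only (viii) has its prerequisites met → (viii).
(i) is the only step now ready → (i).

(vi) (vii) (ix) (iv) (ii) (iii) (v) (viii) (i)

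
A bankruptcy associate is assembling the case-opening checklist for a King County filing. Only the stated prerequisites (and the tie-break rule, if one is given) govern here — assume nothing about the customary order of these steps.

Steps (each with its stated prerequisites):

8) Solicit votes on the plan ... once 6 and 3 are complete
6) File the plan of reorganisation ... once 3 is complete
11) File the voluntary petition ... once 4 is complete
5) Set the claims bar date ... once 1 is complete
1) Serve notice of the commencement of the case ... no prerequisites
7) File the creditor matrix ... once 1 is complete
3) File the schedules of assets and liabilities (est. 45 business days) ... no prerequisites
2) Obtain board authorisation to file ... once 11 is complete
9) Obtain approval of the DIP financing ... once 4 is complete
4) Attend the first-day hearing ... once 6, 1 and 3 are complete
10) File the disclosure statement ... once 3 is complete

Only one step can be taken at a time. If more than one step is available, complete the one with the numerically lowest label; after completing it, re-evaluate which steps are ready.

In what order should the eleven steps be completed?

1 → 3 → 5 → 6 → 4 → 7 → 8 → 9 → 10 → 11 → 2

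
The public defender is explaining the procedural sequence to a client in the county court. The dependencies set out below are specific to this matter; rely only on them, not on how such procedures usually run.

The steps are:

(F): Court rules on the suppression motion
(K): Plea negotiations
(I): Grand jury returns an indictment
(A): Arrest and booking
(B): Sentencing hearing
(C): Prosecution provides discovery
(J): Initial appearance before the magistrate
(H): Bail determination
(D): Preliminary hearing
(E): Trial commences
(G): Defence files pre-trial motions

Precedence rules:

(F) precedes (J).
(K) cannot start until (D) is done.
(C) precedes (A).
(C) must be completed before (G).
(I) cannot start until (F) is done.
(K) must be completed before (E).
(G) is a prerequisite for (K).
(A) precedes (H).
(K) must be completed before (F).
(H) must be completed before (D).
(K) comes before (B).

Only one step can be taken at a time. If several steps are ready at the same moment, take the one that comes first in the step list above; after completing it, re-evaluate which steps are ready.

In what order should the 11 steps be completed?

(C) → (A) → (H) → (D) → (G) → (K) → (F) → (I) → (B) → (J) → (E)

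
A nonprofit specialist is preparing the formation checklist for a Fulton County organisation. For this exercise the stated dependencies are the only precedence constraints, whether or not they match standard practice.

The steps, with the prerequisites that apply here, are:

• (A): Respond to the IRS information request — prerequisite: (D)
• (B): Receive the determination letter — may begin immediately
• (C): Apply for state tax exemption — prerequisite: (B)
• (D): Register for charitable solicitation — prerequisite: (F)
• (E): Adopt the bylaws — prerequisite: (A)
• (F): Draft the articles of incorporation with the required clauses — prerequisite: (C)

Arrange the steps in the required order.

(B) has no prerequisites → (B) first.
Next only (C) has its prerequisites met → (C).
Next only (F) has its prerequisites met → (F).
(D) needed (F), now all done → (D).
Next only (A) has its prerequisites met → (A).
(E) needed (A), now all done → (E).

(B) → (C) → (F) → (D) → (A) → (E)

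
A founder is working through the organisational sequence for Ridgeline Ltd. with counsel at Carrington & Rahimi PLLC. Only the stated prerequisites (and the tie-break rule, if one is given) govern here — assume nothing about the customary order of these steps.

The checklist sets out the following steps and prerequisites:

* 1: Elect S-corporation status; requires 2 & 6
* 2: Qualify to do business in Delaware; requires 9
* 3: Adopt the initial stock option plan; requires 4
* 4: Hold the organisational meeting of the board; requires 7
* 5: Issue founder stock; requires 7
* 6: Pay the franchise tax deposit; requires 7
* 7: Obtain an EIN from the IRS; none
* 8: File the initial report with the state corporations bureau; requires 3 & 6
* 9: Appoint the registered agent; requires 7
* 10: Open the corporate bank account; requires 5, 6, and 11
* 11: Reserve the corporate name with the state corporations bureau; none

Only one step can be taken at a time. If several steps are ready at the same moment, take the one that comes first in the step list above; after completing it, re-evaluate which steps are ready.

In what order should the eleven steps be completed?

7, 4, 3, 5, 6, 8, 9, 2, 1, 11, 10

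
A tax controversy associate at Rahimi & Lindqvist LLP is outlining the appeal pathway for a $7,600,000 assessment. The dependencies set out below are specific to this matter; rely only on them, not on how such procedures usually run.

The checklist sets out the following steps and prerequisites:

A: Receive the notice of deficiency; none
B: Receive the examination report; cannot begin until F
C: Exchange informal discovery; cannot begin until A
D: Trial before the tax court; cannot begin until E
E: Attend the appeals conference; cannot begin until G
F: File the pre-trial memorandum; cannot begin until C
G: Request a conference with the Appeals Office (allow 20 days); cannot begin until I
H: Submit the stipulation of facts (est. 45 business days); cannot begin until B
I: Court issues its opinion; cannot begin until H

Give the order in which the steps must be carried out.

Only A has no prerequisites, so it is first.
C needed A, now all done → C.
F needed C, now all done → F.
B is the only step now ready → B.
H needed B, now all done → H.
That leaves I as the only ready step → I.
G is the only step now ready → G.
Next only E has its prerequisites met → E.
D needed E, now all done → D.

A, C, F, B, H, I, G, E, D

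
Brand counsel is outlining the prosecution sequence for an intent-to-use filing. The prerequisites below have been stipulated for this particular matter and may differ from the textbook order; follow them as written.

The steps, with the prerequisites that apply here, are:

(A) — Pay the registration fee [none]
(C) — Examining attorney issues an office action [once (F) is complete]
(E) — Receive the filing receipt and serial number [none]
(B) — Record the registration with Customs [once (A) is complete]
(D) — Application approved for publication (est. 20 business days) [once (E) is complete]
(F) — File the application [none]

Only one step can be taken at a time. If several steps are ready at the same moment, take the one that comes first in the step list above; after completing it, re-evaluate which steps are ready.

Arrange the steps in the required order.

Nothing is required for (A), (E) and (F). (A) is listed earlier → (A) first.
Ready: (E), (B) and (F). (E) is listed earlier → (E).
Ready: (B), (D) and (F). (B) is listed earlier → (B).
Ready: (D) and (F). (D) is listed earlier → (D).
That leaves (F) as the only ready step → (F).
(C) needed (F), now all done → (C).

(A), (E), (B), (D), (F), (C)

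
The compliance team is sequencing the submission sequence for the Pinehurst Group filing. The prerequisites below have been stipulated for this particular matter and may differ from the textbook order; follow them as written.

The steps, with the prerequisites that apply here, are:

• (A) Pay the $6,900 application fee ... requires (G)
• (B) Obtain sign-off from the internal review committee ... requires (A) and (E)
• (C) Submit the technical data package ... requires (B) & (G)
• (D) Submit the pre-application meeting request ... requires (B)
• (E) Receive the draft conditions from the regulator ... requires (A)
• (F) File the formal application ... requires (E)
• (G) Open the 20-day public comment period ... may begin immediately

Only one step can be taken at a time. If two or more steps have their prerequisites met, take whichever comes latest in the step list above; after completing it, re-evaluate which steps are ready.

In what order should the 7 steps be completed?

(G) → (A) → (E) → (F) → (B) → (D) → (C)

(G) is the only step with nothing outstanding, so it goes first.
(A) needed (G), now all done → (A).
That leaves (E) as the only ready step → (E).
Now (F) and (B) have their prerequisites met. (F) is listed later, so (F) next.
That leaves (B) as the only ready step → (B).
(D) and (C) are both available; (D) is listed later → (D).
Next only (C) has its prerequisites met → (C).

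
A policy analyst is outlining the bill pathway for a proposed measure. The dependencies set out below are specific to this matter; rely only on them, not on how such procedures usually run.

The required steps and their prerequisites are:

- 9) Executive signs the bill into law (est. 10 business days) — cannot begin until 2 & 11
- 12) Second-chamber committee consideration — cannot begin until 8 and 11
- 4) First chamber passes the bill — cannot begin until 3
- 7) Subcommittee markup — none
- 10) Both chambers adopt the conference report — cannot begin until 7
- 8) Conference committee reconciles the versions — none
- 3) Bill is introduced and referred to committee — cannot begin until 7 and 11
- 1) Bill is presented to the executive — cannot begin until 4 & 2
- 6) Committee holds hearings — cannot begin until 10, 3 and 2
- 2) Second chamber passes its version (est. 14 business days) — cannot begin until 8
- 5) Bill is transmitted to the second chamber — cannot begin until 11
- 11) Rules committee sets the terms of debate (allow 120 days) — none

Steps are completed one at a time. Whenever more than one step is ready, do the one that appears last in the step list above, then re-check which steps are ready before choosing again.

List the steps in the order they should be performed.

11, 5, 8, 2, 7, 3, 10, 6, 4, 1, 12, 9

Nothing is required for 11, 8 and 7. 11 is listed later → 11 first.
5 now also ready, so the ready set is {5, 8, 7}; 5 is listed later → 5.
8 and 7 are both available; 8 is listed later → 8.
2, 7 and 12 are all available; 2 is listed later → 2.
7, 12 and 9 are all available; 7 is listed later → 7.
Ready: 3, 10, 12 and 9. 3 is listed later → 3.
Ready: 10, 4, 12 and 9. 10 is listed later → 10.
6, 4, 12 and 9 are all available; 6 is listed later → 6.
Now 4, 12 and 9 have their prerequisites met. 4 is listed later, so 4 next.
Now 1, 12 and 9 have their prerequisites met. 1 is listed later, so 1 next.
Now 12 and 9 have their prerequisites met. 12 is listed later, so 12 next.
Next only 9 has its prerequisites met → 9.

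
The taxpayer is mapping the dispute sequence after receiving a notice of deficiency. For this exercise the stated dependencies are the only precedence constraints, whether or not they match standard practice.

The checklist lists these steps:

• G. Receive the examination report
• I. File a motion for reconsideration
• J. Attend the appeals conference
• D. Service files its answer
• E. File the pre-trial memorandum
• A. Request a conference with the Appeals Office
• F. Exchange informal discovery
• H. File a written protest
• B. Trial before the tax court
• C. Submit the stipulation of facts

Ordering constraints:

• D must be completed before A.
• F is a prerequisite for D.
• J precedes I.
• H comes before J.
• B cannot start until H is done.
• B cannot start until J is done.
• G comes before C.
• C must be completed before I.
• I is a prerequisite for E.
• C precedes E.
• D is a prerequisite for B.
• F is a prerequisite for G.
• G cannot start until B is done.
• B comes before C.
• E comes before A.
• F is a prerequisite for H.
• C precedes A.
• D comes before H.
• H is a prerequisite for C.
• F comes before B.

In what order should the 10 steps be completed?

Only F has no prerequisites, so it is first.
D is the only step now ready → D.
H is the only step now ready → H.
That leaves J as the only ready step → J.
That leaves B as the only ready step → B.
That leaves G as the only ready step → G.
C needed G, H and B, now all done → C.
I is the only step now ready → I.
E needed I and C, now all done → E.
That leaves A as the only ready step → A.

F D H J B G C I E A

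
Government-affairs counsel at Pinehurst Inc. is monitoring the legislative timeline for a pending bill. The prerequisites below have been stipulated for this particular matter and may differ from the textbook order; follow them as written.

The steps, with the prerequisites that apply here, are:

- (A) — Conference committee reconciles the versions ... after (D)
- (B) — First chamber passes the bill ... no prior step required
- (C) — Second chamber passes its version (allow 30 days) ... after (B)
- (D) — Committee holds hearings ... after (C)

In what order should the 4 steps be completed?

(B), (C), (D), (A)

Only (B) has no prerequisites, so it is first.
Next only (C) has its prerequisites met → (C).
(D) needed (C), now all done → (D).
Next only (A) has its prerequisites met → (A).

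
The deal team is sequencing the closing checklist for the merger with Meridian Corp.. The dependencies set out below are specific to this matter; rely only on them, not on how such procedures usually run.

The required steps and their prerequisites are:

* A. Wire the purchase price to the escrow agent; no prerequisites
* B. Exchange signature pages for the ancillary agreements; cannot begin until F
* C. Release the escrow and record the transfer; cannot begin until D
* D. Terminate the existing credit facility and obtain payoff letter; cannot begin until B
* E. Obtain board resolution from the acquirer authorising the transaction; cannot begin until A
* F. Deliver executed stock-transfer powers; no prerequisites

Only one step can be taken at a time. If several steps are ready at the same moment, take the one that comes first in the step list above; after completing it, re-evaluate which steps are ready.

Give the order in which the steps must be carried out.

A → E → F → B → D → C

A and F have no prerequisites; A is listed earlier, so A is first.
E and F are both available; E is listed earlier → E.
Next only F has its prerequisites met → F.
B is the only step now ready → B.
D needed B, now all done → D.
Next only C has its prerequisites met → C.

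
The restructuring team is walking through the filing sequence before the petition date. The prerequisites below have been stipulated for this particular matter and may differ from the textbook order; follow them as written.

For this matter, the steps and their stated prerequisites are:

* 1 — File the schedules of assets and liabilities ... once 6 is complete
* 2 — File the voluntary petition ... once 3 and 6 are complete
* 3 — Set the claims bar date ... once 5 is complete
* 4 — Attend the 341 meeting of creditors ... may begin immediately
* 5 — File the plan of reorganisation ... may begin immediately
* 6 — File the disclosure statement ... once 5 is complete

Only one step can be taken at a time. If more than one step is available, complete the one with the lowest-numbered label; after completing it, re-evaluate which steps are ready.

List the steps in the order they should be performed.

4 5 3 6 1 2

4 and 5 have no prerequisites; 4 has the earlier label, so 4 is first.
5 is the only step now ready → 5.
Now 3 and 6 have their prerequisites met. 3 has the earlier label, so 3 next.
That leaves 6 as the only ready step → 6.
Now 1 and 2 have their prerequisites met. 1 has the earlier label, so 1 next.
That leaves 2 as the only ready step → 2.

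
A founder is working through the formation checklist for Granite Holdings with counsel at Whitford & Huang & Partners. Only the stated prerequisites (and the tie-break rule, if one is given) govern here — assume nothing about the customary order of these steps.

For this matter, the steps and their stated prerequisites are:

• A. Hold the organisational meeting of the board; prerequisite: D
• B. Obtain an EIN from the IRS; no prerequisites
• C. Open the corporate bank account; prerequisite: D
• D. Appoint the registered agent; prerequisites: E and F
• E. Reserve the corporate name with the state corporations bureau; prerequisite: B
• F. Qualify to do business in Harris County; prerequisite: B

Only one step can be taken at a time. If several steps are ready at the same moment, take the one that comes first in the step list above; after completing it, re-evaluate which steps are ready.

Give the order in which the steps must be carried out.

B has no prerequisites → B first.
E and F are both available; E is listed earlier → E.
F needed B, now all done → F.
That leaves D as the only ready step → D.
A and C are both available; A is listed earlier → A.
That leaves C as the only ready step → C.

B, E, F, D, A, C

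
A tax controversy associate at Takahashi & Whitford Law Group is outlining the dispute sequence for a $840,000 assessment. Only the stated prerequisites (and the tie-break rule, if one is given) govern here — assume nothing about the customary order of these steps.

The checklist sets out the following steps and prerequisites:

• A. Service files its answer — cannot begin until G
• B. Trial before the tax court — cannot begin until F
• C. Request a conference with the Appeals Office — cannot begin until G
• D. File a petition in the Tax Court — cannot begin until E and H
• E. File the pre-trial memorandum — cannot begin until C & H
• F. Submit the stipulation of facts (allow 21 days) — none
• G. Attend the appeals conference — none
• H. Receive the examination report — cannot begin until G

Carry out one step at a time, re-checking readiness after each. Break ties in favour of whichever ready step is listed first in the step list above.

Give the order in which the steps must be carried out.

Nothing is required for F and G. F is listed earlier → F first.
B now also ready, so the ready set is {B, G}; B is listed earlier → B.
That leaves G as the only ready step → G.
A, C and H are all available; A is listed earlier → A.
Ready: C and H. C is listed earlier → C.
H is the only step now ready → H.
That leaves E as the only ready step → E.
That leaves D as the only ready step → D.

F → B → G → A → C → H → E → D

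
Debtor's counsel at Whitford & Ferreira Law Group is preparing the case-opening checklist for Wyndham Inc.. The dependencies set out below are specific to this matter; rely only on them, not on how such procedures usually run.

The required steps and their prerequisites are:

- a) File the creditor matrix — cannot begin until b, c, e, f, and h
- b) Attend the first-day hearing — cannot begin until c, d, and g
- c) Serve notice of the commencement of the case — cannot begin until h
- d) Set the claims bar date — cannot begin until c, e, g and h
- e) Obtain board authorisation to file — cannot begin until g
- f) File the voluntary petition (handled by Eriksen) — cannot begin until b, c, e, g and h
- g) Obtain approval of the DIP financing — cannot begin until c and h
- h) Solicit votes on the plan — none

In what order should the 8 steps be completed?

h, c, g, e, d, b, f, a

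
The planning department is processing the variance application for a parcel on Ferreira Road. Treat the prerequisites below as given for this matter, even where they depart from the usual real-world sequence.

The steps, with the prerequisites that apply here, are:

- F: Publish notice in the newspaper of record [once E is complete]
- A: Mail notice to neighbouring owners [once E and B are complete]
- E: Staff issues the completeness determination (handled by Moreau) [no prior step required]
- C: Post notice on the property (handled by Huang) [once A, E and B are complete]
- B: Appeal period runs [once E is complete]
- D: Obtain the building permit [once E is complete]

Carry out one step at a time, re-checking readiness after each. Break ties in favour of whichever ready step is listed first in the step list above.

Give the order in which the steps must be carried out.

E, F, B, A, C, D

Only E has no prerequisites, so it is first.
F, B and D are all available; F is listed earlier → F.
Ready: B and D. B is listed earlier → B.
Now A and D have their prerequisites met. A is listed earlier, so A next.
C and D are both available; C is listed earlier → C.
That leaves D as the only ready step → D.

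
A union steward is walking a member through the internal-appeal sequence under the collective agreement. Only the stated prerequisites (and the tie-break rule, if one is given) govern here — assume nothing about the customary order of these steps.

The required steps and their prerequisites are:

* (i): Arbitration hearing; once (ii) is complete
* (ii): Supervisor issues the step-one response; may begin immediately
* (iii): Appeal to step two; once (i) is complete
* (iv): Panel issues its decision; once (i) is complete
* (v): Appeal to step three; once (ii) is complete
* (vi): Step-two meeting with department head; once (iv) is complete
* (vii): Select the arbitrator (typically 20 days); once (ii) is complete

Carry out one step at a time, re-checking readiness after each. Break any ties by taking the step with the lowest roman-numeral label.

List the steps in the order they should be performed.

(ii) is the only step with nothing outstanding, so it goes first.
Ready: (i), (v) and (vii). (i) has the earlier label → (i).
(iii), (iv), (v) and (vii) are all available; (iii) has the earlier label → (iii).
Ready: (iv), (v) and (vii). (iv) has the earlier label → (iv).
(vi) now also ready, so the ready set is {(v), (vi), (vii)}; (v) has the earlier label → (v).
Ready: (vi) and (vii). (vi) has the earlier label → (vi).
(vii) needed (ii), now all done → (vii).

(ii) → (i) → (iii) → (iv) → (v) → (vi) → (vii)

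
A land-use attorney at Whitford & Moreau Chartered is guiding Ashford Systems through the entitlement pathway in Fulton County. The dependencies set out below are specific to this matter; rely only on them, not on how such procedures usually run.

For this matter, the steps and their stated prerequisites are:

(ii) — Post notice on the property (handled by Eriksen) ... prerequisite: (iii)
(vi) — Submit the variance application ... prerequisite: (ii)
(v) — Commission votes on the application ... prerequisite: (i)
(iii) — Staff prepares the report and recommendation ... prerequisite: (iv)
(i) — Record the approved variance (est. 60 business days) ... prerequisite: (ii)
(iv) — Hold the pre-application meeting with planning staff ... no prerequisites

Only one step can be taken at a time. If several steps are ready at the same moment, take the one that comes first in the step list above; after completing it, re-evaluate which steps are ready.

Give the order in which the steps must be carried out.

(iv) (iii) (ii) (vi) (i) (v)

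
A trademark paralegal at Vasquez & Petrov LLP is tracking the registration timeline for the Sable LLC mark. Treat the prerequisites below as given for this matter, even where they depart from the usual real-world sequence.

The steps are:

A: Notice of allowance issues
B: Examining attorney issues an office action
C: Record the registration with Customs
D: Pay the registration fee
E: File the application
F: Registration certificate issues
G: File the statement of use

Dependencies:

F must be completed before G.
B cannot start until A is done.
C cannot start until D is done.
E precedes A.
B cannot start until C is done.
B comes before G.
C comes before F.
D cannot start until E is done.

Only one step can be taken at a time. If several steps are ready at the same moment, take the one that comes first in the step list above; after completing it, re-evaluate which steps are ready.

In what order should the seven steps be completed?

E → A → D → C → B → F → G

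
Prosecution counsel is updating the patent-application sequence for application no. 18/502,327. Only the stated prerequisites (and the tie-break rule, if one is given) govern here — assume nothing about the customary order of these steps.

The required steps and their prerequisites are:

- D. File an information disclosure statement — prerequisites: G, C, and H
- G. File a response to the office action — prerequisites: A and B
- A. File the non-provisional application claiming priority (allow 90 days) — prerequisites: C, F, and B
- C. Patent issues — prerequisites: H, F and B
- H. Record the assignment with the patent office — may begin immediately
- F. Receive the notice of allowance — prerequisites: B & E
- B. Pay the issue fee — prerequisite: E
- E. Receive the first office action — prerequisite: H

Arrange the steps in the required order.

Only H has no prerequisites, so it is first.
E needed H, now all done → E.
B needed E, now all done → B.
That leaves F as the only ready step → F.
C needed H, F and B, now all done → C.
Next only A has its prerequisites met → A.
G needed A and B, now all done → G.
That leaves D as the only ready step → D.

H, E, B, F, C, A, G, D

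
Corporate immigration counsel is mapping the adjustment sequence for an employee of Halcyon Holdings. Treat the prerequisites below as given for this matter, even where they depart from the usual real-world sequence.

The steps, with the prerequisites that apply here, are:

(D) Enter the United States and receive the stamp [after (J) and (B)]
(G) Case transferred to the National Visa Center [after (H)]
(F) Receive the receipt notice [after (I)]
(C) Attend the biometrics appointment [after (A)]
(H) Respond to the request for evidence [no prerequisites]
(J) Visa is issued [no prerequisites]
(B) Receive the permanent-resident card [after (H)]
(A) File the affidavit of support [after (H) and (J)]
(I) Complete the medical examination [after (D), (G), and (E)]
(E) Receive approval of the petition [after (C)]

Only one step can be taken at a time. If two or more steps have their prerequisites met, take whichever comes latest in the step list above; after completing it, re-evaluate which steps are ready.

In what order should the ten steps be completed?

(J), (H), (A), (B), (C), (E), (G), (D), (I), (F)

Nothing is required for (J) and (H). (J) is listed later → (J) first.
Next only (H) has its prerequisites met → (H).
Now (A), (B) and (G) have their prerequisites met. (A) is listed later, so (A) next.
(C) now also ready, so the ready set is {(B), (C), (G)}; (B) is listed later → (B).
(D) now also ready, so the ready set is {(C), (G), (D)}; (C) is listed later → (C).
(E) now also ready, so the ready set is {(E), (G), (D)}; (E) is listed later → (E).
Ready: (G) and (D). (G) is listed later → (G).
(D) is the only step now ready → (D).
That leaves (I) as the only ready step → (I).
(F) needed (I), now all done → (F).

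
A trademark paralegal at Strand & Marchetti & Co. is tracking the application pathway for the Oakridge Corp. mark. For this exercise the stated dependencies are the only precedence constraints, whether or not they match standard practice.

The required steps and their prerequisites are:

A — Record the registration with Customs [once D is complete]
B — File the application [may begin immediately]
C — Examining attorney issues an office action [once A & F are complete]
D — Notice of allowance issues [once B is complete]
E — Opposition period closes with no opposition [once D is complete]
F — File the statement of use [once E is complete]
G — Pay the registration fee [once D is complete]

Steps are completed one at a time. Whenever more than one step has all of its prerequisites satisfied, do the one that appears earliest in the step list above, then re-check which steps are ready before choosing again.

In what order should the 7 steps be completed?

B D A E F C G

Only B has no prerequisites, so it is first.
D needed B, now all done → D.
A, E and G are all available; A is listed earlier → A.
Now E and G have their prerequisites met. E is listed earlier, so E next.
F now also ready, so the ready set is {F, G}; F is listed earlier → F.
C now also ready, so the ready set is {C, G}; C is listed earlier → C.
G is the only step now ready → G.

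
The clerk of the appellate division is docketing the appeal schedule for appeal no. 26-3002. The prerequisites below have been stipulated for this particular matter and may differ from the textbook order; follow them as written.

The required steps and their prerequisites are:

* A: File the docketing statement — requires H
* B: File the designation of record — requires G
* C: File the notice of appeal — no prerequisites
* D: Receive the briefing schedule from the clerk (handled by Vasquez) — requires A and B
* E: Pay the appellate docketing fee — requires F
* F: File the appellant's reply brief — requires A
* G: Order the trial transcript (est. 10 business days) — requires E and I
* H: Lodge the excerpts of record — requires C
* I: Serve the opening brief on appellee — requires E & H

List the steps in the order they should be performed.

C → H → A → F → E → I → G → B → D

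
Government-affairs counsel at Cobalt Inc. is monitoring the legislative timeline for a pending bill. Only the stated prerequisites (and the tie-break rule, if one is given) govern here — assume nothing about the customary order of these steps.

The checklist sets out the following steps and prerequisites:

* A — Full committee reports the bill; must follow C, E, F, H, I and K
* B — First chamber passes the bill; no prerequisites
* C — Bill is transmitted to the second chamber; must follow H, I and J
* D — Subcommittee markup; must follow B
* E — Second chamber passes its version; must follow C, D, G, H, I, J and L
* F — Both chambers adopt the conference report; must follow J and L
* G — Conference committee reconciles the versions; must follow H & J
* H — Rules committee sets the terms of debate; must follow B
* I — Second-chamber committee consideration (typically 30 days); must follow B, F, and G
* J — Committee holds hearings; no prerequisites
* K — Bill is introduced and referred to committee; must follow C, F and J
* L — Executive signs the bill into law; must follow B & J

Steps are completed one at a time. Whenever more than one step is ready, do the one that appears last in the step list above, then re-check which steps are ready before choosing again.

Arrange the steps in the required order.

J → B → L → H → G → F → I → D → C → K → E → A

J and B have no prerequisites; J is listed later, so J is first.
That leaves B as the only ready step → B.
Ready: L, H and D. L is listed later → L.
F now also ready, so the ready set is {H, F, D}; H is listed later → H.
G now also ready, so the ready set is {G, F, D}; G is listed later → G.
Ready: F and D. F is listed later → F.
Ready: I and D. I is listed later → I.
Ready: D and C. D is listed later → D.
That leaves C as the only ready step → C.
K and E are both available; K is listed later → K.
E needed L, J, I, H, G, D and C, now all done → E.
A needed K, I, H, F, E and C, now all done → A.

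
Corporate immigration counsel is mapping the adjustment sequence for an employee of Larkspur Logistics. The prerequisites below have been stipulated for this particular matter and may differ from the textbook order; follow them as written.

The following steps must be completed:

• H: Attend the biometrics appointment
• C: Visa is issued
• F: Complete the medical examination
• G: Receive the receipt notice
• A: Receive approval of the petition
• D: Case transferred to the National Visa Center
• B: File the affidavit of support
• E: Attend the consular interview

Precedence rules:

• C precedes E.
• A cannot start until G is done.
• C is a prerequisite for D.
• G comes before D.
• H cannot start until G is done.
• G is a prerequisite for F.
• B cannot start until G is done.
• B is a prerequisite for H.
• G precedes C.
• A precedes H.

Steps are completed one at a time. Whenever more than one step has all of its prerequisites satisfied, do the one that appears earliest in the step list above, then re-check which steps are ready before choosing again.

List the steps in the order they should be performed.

G → C → F → A → D → B → H → E

G is the only step with nothing outstanding, so it goes first.
Now C, F, A and B have their prerequisites met. C is listed earlier, so C next.
D and E now also ready, so the ready set is {F, A, D, B, E}; F is listed earlier → F.
Ready: A, D, B and E. A is listed earlier → A.
Now D, B and E have their prerequisites met. D is listed earlier, so D next.
Ready: B and E. B is listed earlier → B.
H now also ready, so the ready set is {H, E}; H is listed earlier → H.
E is the only step now ready → E.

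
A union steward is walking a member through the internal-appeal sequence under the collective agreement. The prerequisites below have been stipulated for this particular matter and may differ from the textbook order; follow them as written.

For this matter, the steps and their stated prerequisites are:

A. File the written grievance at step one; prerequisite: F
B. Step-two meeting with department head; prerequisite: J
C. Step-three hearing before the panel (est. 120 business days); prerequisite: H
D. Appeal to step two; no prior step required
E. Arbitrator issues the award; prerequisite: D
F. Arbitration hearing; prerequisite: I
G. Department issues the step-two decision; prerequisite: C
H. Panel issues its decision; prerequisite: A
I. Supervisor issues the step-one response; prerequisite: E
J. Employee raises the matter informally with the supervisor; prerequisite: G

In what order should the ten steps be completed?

D is the only step with nothing outstanding, so it goes first.
E needed D, now all done → E.
Next only I has its prerequisites met → I.
F needed I, now all done → F.
That leaves A as the only ready step → A.
H needed A, now all done → H.
C needed H, now all done → C.
G is the only step now ready → G.
J is the only step now ready → J.
B needed J, now all done → B.

D → E → I → F → A → H → C → G → J → B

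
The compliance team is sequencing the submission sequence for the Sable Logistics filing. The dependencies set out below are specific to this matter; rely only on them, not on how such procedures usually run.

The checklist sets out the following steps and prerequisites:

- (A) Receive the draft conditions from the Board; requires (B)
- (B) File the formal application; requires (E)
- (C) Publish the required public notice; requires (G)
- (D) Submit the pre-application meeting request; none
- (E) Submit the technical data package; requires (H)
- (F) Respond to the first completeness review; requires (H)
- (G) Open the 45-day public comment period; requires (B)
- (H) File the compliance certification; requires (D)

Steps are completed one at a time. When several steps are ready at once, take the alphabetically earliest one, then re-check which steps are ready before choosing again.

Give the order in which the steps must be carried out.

(D) (H) (E) (B) (A) (F) (G) (C)

(D) has no prerequisites → (D) first.
That leaves (H) as the only ready step → (H).
Now (E) and (F) have their prerequisites met. (E) has the earlier label, so (E) next.
(B) now also ready, so the ready set is {(B), (F)}; (B) has the earlier label → (B).
(A) and (G) now also ready, so the ready set is {(A), (F), (G)}; (A) has the earlier label → (A).
Ready: (F) and (G). (F) has the earlier label → (F).
(G) is the only step now ready → (G).
That leaves (C) as the only ready step → (C).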